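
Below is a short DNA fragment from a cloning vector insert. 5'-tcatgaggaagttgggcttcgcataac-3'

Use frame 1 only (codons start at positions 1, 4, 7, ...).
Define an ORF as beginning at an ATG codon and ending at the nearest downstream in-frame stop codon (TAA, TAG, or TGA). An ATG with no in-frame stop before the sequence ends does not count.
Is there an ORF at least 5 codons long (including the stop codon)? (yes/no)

no

Frame 1: TCA TGA GGA AGT TGG GCT TCG CAT AAC — no ATG→stop ORF.
Largest ORF found is 0 codons < 5, so no.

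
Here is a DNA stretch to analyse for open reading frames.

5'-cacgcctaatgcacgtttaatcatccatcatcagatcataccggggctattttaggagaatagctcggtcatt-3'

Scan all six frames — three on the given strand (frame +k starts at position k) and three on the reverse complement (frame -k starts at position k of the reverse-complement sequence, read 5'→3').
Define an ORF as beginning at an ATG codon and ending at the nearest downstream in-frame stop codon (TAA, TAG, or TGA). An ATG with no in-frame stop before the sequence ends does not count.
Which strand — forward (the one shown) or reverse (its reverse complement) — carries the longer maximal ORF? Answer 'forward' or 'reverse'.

Reverse complement (5'→3'): AATGACCGAGCTATTCTCCTAAAATAGCCCCGGTATGATCTGATGATGGATGATTAAACGTGCATTAGGCGTG
Frame +1: CAC GCC TAA TGC ACG TTT AAT CAT CCA TCA TCA GAT CAT ACC GGG GCT ATT TTA GGA GAA TAG CTC GGT CAT — no ATG→stop ORF.
Frame +2: ACG CCT AAT GCA CGT TTA ATC ATC CAT CAT CAG ATC ATA CCG GGG CTA TTT TAG GAG AAT AGC TCG GTC ATT — no ATG→stop ORF.
Frame +3: CGC CTA ATG CAC GTT TAA TCA TCC ATC ATC AGA TCA TAC CGG GGC TAT TTT AGG AGA ATA GCT CGG TCA — ATG at 9, stop TAA at 18 → 12 nt.
Frame -1: AAT GAC CGA GCT ATT CTC CTA AAA TAG CCC CGG TAT GAT CTG ATG ATG GAT GAT TAA ACG TGC ATT AGG CGT — ATG at 43, stop TAA at 55 → 15 nt; ATG at 46, stop TAA at 55 → 12 nt.
Frame -2: ATG ACC GAG CTA TTC TCC TAA AAT AGC CCC GGT ATG ATC TGA TGA TGG ATG ATT AAA CGT GCA TTA GGC GTG — ATG at 2, stop TAA at 20 → 21 nt; ATG at 35, stop TGA at 41 → 9 nt.
Frame -3: TGA CCG AGC TAT TCT CCT AAA ATA GCC CCG GTA TGA TCT GAT GAT GGA TGA TTA AAC GTG CAT TAG GCG — no ATG→stop ORF.
Forward-strand max 12 nt; reverse-strand max 21 nt. The reverse strand has the longer ORF.

reverse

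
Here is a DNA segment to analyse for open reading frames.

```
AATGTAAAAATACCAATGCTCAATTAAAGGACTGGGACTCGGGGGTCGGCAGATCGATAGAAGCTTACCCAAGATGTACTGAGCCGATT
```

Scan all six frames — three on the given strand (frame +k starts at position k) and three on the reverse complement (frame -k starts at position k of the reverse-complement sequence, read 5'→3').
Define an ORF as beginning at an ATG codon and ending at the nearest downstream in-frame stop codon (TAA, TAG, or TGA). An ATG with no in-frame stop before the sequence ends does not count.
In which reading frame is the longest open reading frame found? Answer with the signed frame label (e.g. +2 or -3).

+1

Reverse complement (5'→3'): AATCGGCTCAGTACATCTTGGGTAAGCTTCTATCGATCTGCCGACCCCCGAGTCCCAGTCCTTTAATTGAGCATTGGTATTTTTACATT
Frame +1: AAT GTA AAA ATA CCA ATG CTC AAT TAA AGG ACT GGG ACT CGG GGG TCG GCA GAT CGA TAG AAG CTT ACC CAA GAT GTA CTG AGC CGA — ATG at 16, stop TAA at 25 → 12 nt.
Frame +2: ATG TAA AAA TAC CAA TGC TCA ATT AAA GGA CTG GGA CTC GGG GGT CGG CAG ATC GAT AGA AGC TTA CCC AAG ATG TAC TGA GCC GAT — ATG at 2, stop TAA at 5 → 6 nt; ATG at 74, stop TGA at 80 → 9 nt.
Frame +3: TGT AAA AAT ACC AAT GCT CAA TTA AAG GAC TGG GAC TCG GGG GTC GGC AGA TCG ATA GAA GCT TAC CCA AGA TGT ACT GAG CCG ATT — no ATG→stop ORF.
Frame -1: AAT CGG CTC AGT ACA TCT TGG GTA AGC TTC TAT CGA TCT GCC GAC CCC CGA GTC CCA GTC CTT TAA TTG AGC ATT GGT ATT TTT ACA — no ATG→stop ORF.
Frame -2: ATC GGC TCA GTA CAT CTT GGG TAA GCT TCT ATC GAT CTG CCG ACC CCC GAG TCC CAG TCC TTT AAT TGA GCA TTG GTA TTT TTA CAT — no ATG→stop ORF.
Frame -3: TCG GCT CAG TAC ATC TTG GGT AAG CTT CTA TCG ATC TGC CGA CCC CCG AGT CCC AGT CCT TTA ATT GAG CAT TGG TAT TTT TAC ATT — no ATG→stop ORF.
Longest ORF is 12 nt in frame +1 (positions 16–27).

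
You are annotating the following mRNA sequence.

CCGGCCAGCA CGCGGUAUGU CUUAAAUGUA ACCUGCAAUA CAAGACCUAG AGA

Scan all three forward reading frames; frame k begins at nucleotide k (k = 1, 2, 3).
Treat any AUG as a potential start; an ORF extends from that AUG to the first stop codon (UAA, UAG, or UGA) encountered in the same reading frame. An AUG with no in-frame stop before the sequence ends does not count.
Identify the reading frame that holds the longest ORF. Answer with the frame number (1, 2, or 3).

2

Frame 1: CCG GCC AGC ACG CGG UAU GUC UUA AAU GUA ACC UGC AAU ACA AGA CCU AGA — no AUG→stop ORF.
Frame 2: CGG CCA GCA CGC GGU AUG UCU UAA AUG UAA CCU GCA AUA CAA GAC CUA GAG — AUG at 17, stop UAA at 23 → 9 nt; AUG at 26, stop UAA at 29 → 6 nt.
Frame 3: GGC CAG CAC GCG GUA UGU CUU AAA UGU AAC CUG CAA UAC AAG ACC UAG AGA — no AUG→stop ORF.
Longest ORF is 9 nt in frame 2 (positions 17–25).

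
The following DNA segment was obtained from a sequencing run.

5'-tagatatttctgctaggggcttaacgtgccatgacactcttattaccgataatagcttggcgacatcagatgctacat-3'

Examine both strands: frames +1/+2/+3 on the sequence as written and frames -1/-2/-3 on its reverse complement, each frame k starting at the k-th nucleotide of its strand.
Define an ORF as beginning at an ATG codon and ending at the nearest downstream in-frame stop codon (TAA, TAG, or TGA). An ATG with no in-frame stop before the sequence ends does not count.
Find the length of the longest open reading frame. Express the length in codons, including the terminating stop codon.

Reverse complement (5'→3'): ATGTAGCATCTGATGTCGCCAAGCTATTATCGGTAATAAGAGTGTCATGGCACGTTAAGCCCCTAGCAGAAATATCTA
Frame +1: TAG ATA TTT CTG CTA GGG GCT TAA CGT GCC ATG ACA CTC TTA TTA CCG ATA ATA GCT TGG CGA CAT CAG ATG CTA CAT — no ATG→stop ORF.
Frame +2: AGA TAT TTC TGC TAG GGG CTT AAC GTG CCA TGA CAC TCT TAT TAC CGA TAA TAG CTT GGC GAC ATC AGA TGC TAC — no ATG→stop ORF.
Frame +3: GAT ATT TCT GCT AGG GGC TTA ACG TGC CAT GAC ACT CTT ATT ACC GAT AAT AGC TTG GCG ACA TCA GAT GCT ACA — no ATG→stop ORF.
Frame -1: ATG TAG CAT CTG ATG TCG CCA AGC TAT TAT CGG TAA TAA GAG TGT CAT GGC ACG TTA AGC CCC TAG CAG AAA TAT CTA — ATG at 1, stop TAG at 4 → 6 nt; ATG at 13, stop TAA at 34 → 24 nt.
Frame -2: TGT AGC ATC TGA TGT CGC CAA GCT ATT ATC GGT AAT AAG AGT GTC ATG GCA CGT TAA GCC CCT AGC AGA AAT ATC — ATG at 47, stop TAA at 56 → 12 nt.
Frame -3: GTA GCA TCT GAT GTC GCC AAG CTA TTA TCG GTA ATA AGA GTG TCA TGG CAC GTT AAG CCC CTA GCA GAA ATA TCT — no ATG→stop ORF.
Longest: frame -1, positions 13–36, 24 nt = 8 codons = 7 aa. → 8 codons.

8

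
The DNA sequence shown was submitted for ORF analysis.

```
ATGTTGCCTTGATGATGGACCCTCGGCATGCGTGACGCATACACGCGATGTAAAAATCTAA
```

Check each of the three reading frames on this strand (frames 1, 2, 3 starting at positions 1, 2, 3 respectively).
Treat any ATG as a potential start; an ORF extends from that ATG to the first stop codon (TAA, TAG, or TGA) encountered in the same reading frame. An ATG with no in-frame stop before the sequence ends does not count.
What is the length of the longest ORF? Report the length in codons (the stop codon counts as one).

8

Frame 1: ATG TTG CCT TGA TGA TGG ACC CTC GGC ATG CGT GAC GCA TAC ACG CGA TGT AAA AAT CTA — ATG at 1, stop TGA at 10 → 12 nt.
Frame 2: TGT TGC CTT GAT GAT GGA CCC TCG GCA TGC GTG ACG CAT ACA CGC GAT GTA AAA ATC TAA — no ATG→stop ORF.
Frame 3: GTT GCC TTG ATG ATG GAC CCT CGG CAT GCG TGA CGC ATA CAC GCG ATG TAA AAA TCT — ATG at 12, stop TGA at 33 → 24 nt; ATG at 15, stop TGA at 33 → 21 nt; ATG at 48, stop TAA at 51 → 6 nt.
Longest: frame 3, positions 12–35, 24 nt = 8 codons = 7 aa. → 8 codons.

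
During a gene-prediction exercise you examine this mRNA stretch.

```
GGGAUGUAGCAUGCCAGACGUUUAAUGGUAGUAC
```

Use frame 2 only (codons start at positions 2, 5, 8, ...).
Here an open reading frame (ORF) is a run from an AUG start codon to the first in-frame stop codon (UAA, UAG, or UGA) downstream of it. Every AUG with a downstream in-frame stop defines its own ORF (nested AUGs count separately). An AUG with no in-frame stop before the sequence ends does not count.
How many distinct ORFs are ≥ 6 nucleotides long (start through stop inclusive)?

1

Frame 2: GGA UGU AGC AUG CCA GAC GUU UAA UGG UAG UAC — AUG at 11, stop UAA at 23 → 15 nt.
ORFs ≥ 6 nucleotides: frame 2 11–25 (15 nucleotides). Count = 1.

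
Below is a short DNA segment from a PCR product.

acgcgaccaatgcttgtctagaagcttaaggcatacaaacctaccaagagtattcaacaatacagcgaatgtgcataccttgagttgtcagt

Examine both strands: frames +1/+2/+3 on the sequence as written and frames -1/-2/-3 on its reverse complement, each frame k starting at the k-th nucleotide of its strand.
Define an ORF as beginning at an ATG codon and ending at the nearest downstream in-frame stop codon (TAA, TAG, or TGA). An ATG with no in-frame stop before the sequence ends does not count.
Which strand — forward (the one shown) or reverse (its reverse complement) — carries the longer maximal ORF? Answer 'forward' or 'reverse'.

reverse

Reverse complement (5'→3'): ACTGACAACTCAAGGTATGCACATTCGCTGTATTGTTGAATACTCTTGGTAGGTTTGTATGCCTTAAGCTTCTAGACAAGCATTGGTCGCGT
Frame +1: ACG CGA CCA ATG CTT GTC TAG AAG CTT AAG GCA TAC AAA CCT ACC AAG AGT ATT CAA CAA TAC AGC GAA TGT GCA TAC CTT GAG TTG TCA — ATG at 10, stop TAG at 19 → 12 nt.
Frame +2: CGC GAC CAA TGC TTG TCT AGA AGC TTA AGG CAT ACA AAC CTA CCA AGA GTA TTC AAC AAT ACA GCG AAT GTG CAT ACC TTG AGT TGT CAG — no ATG→stop ORF.
Frame +3: GCG ACC AAT GCT TGT CTA GAA GCT TAA GGC ATA CAA ACC TAC CAA GAG TAT TCA ACA ATA CAG CGA ATG TGC ATA CCT TGA GTT GTC AGT — ATG at 69, stop TGA at 81 → 15 nt.
Frame -1: ACT GAC AAC TCA AGG TAT GCA CAT TCG CTG TAT TGT TGA ATA CTC TTG GTA GGT TTG TAT GCC TTA AGC TTC TAG ACA AGC ATT GGT CGC — no ATG→stop ORF.
Frame -2: CTG ACA ACT CAA GGT ATG CAC ATT CGC TGT ATT GTT GAA TAC TCT TGG TAG GTT TGT ATG CCT TAA GCT TCT AGA CAA GCA TTG GTC GCG — ATG at 17, stop TAG at 50 → 36 nt; ATG at 59, stop TAA at 65 → 9 nt.
Frame -3: TGA CAA CTC AAG GTA TGC ACA TTC GCT GTA TTG TTG AAT ACT CTT GGT AGG TTT GTA TGC CTT AAG CTT CTA GAC AAG CAT TGG TCG CGT — no ATG→stop ORF.
Forward-strand max 15 nt; reverse-strand max 36 nt. The reverse strand has the longer ORF.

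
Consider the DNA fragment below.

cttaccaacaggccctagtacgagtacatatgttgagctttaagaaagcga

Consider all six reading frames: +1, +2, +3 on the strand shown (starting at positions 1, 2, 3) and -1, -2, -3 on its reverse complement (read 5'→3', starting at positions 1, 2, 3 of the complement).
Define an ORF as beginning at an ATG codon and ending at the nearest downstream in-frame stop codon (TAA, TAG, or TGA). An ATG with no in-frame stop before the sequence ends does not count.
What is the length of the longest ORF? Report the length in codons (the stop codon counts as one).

Reverse complement (5'→3'): TCGCTTTCTTAAAGCTCAACATATGTACTCGTACTAGGGCCTGTTGGTAAG
Frame +1: CTT ACC AAC AGG CCC TAG TAC GAG TAC ATA TGT TGA GCT TTA AGA AAG CGA — no ATG→stop ORF.
Frame +2: TTA CCA ACA GGC CCT AGT ACG AGT ACA TAT GTT GAG CTT TAA GAA AGC — no ATG→stop ORF.
Frame +3: TAC CAA CAG GCC CTA GTA CGA GTA CAT ATG TTG AGC TTT AAG AAA GCG — no ATG→stop ORF.
Frame -1: TCG CTT TCT TAA AGC TCA ACA TAT GTA CTC GTA CTA GGG CCT GTT GGT AAG — no ATG→stop ORF.
Frame -2: CGC TTT CTT AAA GCT CAA CAT ATG TAC TCG TAC TAG GGC CTG TTG GTA — ATG at 23, stop TAG at 35 → 15 nt.
Frame -3: GCT TTC TTA AAG CTC AAC ATA TGT ACT CGT ACT AGG GCC TGT TGG TAA — no ATG→stop ORF.
Longest: frame -2, positions 23–37, 15 nt = 5 codons = 4 aa. → 5 codons.

5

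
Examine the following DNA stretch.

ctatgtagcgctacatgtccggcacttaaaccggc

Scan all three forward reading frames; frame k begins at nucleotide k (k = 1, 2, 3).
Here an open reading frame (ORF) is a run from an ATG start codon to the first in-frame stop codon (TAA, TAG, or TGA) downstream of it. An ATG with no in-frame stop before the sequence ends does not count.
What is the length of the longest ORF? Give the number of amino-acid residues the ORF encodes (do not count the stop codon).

Frame 1: CTA TGT AGC GCT ACA TGT CCG GCA CTT AAA CCG — no ATG→stop ORF.
Frame 2: TAT GTA GCG CTA CAT GTC CGG CAC TTA AAC CGG — no ATG→stop ORF.
Frame 3: ATG TAG CGC TAC ATG TCC GGC ACT TAA ACC GGC — ATG at 3, stop TAG at 6 → 6 nt; ATG at 15, stop TAA at 27 → 15 nt.
Longest: frame 3, positions 15–29, 15 nt = 5 codons = 4 aa. → 4 amino acids.

4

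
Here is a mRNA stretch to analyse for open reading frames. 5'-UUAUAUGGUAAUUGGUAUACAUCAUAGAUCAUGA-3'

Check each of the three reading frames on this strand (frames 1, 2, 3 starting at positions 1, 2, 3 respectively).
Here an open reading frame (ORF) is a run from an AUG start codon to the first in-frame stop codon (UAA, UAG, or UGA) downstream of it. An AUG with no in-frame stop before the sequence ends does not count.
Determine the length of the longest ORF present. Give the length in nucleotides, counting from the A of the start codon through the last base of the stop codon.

Frame 1: UUA UAU GGU AAU UGG UAU ACA UCA UAG AUC AUG — no AUG→stop ORF.
Frame 2: UAU AUG GUA AUU GGU AUA CAU CAU AGA UCA UGA — AUG at 5, stop UGA at 32 → 30 nt.
Frame 3: AUA UGG UAA UUG GUA UAC AUC AUA GAU CAU — no AUG→stop ORF.
Longest: frame 2, positions 5–34, 30 nt = 10 codons = 9 aa. → 30 nucleotides.

30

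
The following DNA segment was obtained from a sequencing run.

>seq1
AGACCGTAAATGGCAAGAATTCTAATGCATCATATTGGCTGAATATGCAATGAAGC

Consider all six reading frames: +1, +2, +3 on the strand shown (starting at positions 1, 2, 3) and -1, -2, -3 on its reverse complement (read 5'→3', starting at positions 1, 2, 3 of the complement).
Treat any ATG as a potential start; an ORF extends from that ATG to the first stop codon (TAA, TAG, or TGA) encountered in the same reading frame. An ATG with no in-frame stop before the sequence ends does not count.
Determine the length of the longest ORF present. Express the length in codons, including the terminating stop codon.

Reverse complement (5'→3'): GCTTCATTGCATATTCAGCCAATATGATGCATTAGAATTCTTGCCATTTACGGTCT
Frame +1: AGA CCG TAA ATG GCA AGA ATT CTA ATG CAT CAT ATT GGC TGA ATA TGC AAT GAA — ATG at 10, stop TGA at 40 → 33 nt; ATG at 25, stop TGA at 40 → 18 nt.
Frame +2: GAC CGT AAA TGG CAA GAA TTC TAA TGC ATC ATA TTG GCT GAA TAT GCA ATG AAG — no ATG→stop ORF.
Frame +3: ACC GTA AAT GGC AAG AAT TCT AAT GCA TCA TAT TGG CTG AAT ATG CAA TGA AGC — ATG at 45, stop TGA at 51 → 9 nt.
Frame -1: GCT TCA TTG CAT ATT CAG CCA ATA TGA TGC ATT AGA ATT CTT GCC ATT TAC GGT — no ATG→stop ORF.
Frame -2: CTT CAT TGC ATA TTC AGC CAA TAT GAT GCA TTA GAA TTC TTG CCA TTT ACG GTC — no ATG→stop ORF.
Frame -3: TTC ATT GCA TAT TCA GCC AAT ATG ATG CAT TAG AAT TCT TGC CAT TTA CGG TCT — ATG at 24, stop TAG at 33 → 12 nt; ATG at 27, stop TAG at 33 → 9 nt.
Longest: frame +1, positions 10–42, 33 nt = 11 codons = 10 aa. → 11 codons.

11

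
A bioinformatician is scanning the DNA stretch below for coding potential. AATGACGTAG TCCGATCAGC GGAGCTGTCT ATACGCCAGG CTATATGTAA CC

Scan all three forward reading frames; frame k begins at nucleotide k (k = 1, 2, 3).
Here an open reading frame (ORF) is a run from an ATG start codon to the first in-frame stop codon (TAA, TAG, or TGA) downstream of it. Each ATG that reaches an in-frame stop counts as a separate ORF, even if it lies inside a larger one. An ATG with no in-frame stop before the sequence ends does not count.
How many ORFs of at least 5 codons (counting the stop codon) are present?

Frame 1: AAT GAC GTA GTC CGA TCA GCG GAG CTG TCT ATA CGC CAG GCT ATA TGT AAC — no ATG→stop ORF.
Frame 2: ATG ACG TAG TCC GAT CAG CGG AGC TGT CTA TAC GCC AGG CTA TAT GTA ACC — ATG at 2, stop TAG at 8 → 9 nt.
Frame 3: TGA CGT AGT CCG ATC AGC GGA GCT GTC TAT ACG CCA GGC TAT ATG TAA — ATG at 45, stop TAA at 48 → 6 nt.
No ORF reaches 5 codons. Count = 0.

0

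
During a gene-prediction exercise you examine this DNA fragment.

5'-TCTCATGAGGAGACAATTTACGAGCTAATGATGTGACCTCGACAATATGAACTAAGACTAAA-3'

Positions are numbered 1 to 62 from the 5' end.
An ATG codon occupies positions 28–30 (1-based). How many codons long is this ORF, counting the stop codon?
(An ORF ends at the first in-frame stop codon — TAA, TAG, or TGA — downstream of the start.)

3

Codons from position 28: ATG (28–30), ATG (31–33), TGA (34–36).
TGA is the first in-frame stop; that's 3 codons including the stop.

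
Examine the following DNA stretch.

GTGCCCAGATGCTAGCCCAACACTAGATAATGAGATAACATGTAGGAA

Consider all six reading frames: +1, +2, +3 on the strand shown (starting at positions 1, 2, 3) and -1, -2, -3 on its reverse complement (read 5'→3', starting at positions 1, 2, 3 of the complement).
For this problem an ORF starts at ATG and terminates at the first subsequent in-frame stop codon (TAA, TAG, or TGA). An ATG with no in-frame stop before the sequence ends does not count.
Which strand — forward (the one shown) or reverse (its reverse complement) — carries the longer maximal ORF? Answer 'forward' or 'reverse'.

Reverse complement (5'→3'): TTCCTACATGTTATCTCATTATCTAGTGTTGGGCTAGCATCTGGGCAC
Frame +1: GTG CCC AGA TGC TAG CCC AAC ACT AGA TAA TGA GAT AAC ATG TAG GAA — ATG at 40, stop TAG at 43 → 6 nt.
Frame +2: TGC CCA GAT GCT AGC CCA ACA CTA GAT AAT GAG ATA ACA TGT AGG — no ATG→stop ORF.
Frame +3: GCC CAG ATG CTA GCC CAA CAC TAG ATA ATG AGA TAA CAT GTA GGA — ATG at 9, stop TAG at 24 → 18 nt; ATG at 30, stop TAA at 36 → 9 nt.
Frame -1: TTC CTA CAT GTT ATC TCA TTA TCT AGT GTT GGG CTA GCA TCT GGG CAC — no ATG→stop ORF.
Frame -2: TCC TAC ATG TTA TCT CAT TAT CTA GTG TTG GGC TAG CAT CTG GGC — ATG at 8, stop TAG at 35 → 30 nt.
Frame -3: CCT ACA TGT TAT CTC ATT ATC TAG TGT TGG GCT AGC ATC TGG GCA — no ATG→stop ORF.
Forward-strand max 18 nt; reverse-strand max 30 nt. The reverse strand has the longer ORF.

reverse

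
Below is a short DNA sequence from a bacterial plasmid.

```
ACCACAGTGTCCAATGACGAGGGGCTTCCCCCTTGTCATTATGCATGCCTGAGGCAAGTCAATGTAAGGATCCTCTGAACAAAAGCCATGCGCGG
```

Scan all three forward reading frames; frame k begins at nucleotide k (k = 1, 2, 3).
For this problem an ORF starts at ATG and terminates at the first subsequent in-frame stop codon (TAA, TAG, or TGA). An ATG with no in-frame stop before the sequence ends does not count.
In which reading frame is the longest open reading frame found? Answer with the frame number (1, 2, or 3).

Frame 1: ACC ACA GTG TCC AAT GAC GAG GGG CTT CCC CCT TGT CAT TAT GCA TGC CTG AGG CAA GTC AAT GTA AGG ATC CTC TGA ACA AAA GCC ATG CGC — no ATG→stop ORF.
Frame 2: CCA CAG TGT CCA ATG ACG AGG GGC TTC CCC CTT GTC ATT ATG CAT GCC TGA GGC AAG TCA ATG TAA GGA TCC TCT GAA CAA AAG CCA TGC GCG — ATG at 14, stop TGA at 50 → 39 nt; ATG at 41, stop TGA at 50 → 12 nt; ATG at 62, stop TAA at 65 → 6 nt.
Frame 3: CAC AGT GTC CAA TGA CGA GGG GCT TCC CCC TTG TCA TTA TGC ATG CCT GAG GCA AGT CAA TGT AAG GAT CCT CTG AAC AAA AGC CAT GCG CGG — no ATG→stop ORF.
Longest ORF is 39 nt in frame 2 (positions 14–52).

2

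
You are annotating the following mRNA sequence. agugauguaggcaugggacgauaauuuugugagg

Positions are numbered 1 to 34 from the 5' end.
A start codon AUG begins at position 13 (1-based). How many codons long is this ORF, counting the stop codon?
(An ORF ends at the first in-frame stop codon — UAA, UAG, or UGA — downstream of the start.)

4

Codons from position 13: AUG (13–15), GGA (16–18), CGA (19–21), UAA (22–24).
UAA is the first in-frame stop; that's 4 codons including the stop.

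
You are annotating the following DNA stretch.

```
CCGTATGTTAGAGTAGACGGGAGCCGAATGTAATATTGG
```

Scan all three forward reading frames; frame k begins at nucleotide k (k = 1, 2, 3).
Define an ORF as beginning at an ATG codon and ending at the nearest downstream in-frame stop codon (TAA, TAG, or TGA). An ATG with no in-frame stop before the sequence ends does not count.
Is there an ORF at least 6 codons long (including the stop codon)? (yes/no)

no

Frame 1: CCG TAT GTT AGA GTA GAC GGG AGC CGA ATG TAA TAT TGG — ATG at 28, stop TAA at 31 → 6 nt.
Frame 2: CGT ATG TTA GAG TAG ACG GGA GCC GAA TGT AAT ATT — ATG at 5, stop TAG at 14 → 12 nt.
Frame 3: GTA TGT TAG AGT AGA CGG GAG CCG AAT GTA ATA TTG — no ATG→stop ORF.
Largest ORF found is 4 codons < 6, so no.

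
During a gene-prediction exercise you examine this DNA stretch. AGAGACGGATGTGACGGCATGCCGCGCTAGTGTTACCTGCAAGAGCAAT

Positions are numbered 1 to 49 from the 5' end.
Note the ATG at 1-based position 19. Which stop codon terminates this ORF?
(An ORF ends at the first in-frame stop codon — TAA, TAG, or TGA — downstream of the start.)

Codons from position 19: ATG (19–21), CCG (22–24), CGC (25–27), TAG (28–30).
The first in-frame stop codon is TAG.

TAG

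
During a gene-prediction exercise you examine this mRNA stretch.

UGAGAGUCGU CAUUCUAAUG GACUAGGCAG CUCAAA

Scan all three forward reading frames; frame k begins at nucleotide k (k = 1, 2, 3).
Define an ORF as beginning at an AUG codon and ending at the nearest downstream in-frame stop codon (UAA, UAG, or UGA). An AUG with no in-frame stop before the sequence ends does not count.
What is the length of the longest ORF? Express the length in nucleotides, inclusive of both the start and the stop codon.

Frame 1: UGA GAG UCG UCA UUC UAA UGG ACU AGG CAG CUC AAA — no AUG→stop ORF.
Frame 2: GAG AGU CGU CAU UCU AAU GGA CUA GGC AGC UCA — no AUG→stop ORF.
Frame 3: AGA GUC GUC AUU CUA AUG GAC UAG GCA GCU CAA — AUG at 18, stop UAG at 24 → 9 nt.
Longest: frame 3, positions 18–26, 9 nt = 3 codons = 2 aa. → 9 nucleotides.

9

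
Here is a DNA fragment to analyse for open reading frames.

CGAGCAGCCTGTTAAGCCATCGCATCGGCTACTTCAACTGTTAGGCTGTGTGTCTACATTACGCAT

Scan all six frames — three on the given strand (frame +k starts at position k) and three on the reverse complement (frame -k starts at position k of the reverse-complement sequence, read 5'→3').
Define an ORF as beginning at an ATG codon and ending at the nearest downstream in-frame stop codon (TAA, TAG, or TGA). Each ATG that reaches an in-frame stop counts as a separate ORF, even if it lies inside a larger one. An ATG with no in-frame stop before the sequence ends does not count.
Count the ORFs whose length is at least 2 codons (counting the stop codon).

3

Reverse complement (5'→3'): ATGCGTAATGTAGACACACAGCCTAACAGTTGAAGTAGCCGATGCGATGGCTTAACAGGCTGCTCG
Frame +1: CGA GCA GCC TGT TAA GCC ATC GCA TCG GCT ACT TCA ACT GTT AGG CTG TGT GTC TAC ATT ACG CAT — no ATG→stop ORF.
Frame +2: GAG CAG CCT GTT AAG CCA TCG CAT CGG CTA CTT CAA CTG TTA GGC TGT GTG TCT ACA TTA CGC — no ATG→stop ORF.
Frame +3: AGC AGC CTG TTA AGC CAT CGC ATC GGC TAC TTC AAC TGT TAG GCT GTG TGT CTA CAT TAC GCA — no ATG→stop ORF.
Frame -1: ATG CGT AAT GTA GAC ACA CAG CCT AAC AGT TGA AGT AGC CGA TGC GAT GGC TTA ACA GGC TGC TCG — ATG at 1, stop TGA at 31 → 33 nt.
Frame -2: TGC GTA ATG TAG ACA CAC AGC CTA ACA GTT GAA GTA GCC GAT GCG ATG GCT TAA CAG GCT GCT — ATG at 8, stop TAG at 11 → 6 nt; ATG at 47, stop TAA at 53 → 9 nt.
Frame -3: GCG TAA TGT AGA CAC ACA GCC TAA CAG TTG AAG TAG CCG ATG CGA TGG CTT AAC AGG CTG CTC — no ATG→stop ORF.
ORFs ≥ 2 codons: frame -1 1–33 (11 codons), frame -2 8–13 (2 codons), frame -2 47–55 (3 codons). Count = 3.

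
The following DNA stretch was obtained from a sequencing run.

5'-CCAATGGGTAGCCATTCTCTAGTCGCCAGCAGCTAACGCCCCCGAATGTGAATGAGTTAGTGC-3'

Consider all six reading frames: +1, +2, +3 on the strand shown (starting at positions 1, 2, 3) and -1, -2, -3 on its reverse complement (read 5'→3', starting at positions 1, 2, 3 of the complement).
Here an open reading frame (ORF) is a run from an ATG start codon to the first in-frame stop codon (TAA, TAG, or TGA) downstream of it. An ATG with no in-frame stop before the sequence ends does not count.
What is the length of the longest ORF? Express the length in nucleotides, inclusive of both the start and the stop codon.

33

Reverse complement (5'→3'): GCACTAACTCATTCACATTCGGGGGCGTTAGCTGCTGGCGACTAGAGAATGGCTACCCATTGG
Frame +1: CCA ATG GGT AGC CAT TCT CTA GTC GCC AGC AGC TAA CGC CCC CGA ATG TGA ATG AGT TAG TGC — ATG at 4, stop TAA at 34 → 33 nt; ATG at 46, stop TGA at 49 → 6 nt; ATG at 52, stop TAG at 58 → 9 nt.
Frame +2: CAA TGG GTA GCC ATT CTC TAG TCG CCA GCA GCT AAC GCC CCC GAA TGT GAA TGA GTT AGT — no ATG→stop ORF.
Frame +3: AAT GGG TAG CCA TTC TCT AGT CGC CAG CAG CTA ACG CCC CCG AAT GTG AAT GAG TTA GTG — no ATG→stop ORF.
Frame -1: GCA CTA ACT CAT TCA CAT TCG GGG GCG TTA GCT GCT GGC GAC TAG AGA ATG GCT ACC CAT TGG — no ATG→stop ORF.
Frame -2: CAC TAA CTC ATT CAC ATT CGG GGG CGT TAG CTG CTG GCG ACT AGA GAA TGG CTA CCC ATT — no ATG→stop ORF.
Frame -3: ACT AAC TCA TTC ACA TTC GGG GGC GTT AGC TGC TGG CGA CTA GAG AAT GGC TAC CCA TTG — no ATG→stop ORF.
Longest: frame +1, positions 4–36, 33 nt = 11 codons = 10 aa. → 33 nucleotides.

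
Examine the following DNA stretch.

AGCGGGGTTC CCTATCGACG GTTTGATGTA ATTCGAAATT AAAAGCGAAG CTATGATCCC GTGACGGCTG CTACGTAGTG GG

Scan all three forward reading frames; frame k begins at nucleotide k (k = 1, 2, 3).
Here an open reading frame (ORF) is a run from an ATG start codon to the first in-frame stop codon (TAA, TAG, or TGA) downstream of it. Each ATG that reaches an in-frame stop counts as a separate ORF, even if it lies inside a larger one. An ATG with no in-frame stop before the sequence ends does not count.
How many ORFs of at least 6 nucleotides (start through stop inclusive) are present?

Frame 1: AGC GGG GTT CCC TAT CGA CGG TTT GAT GTA ATT CGA AAT TAA AAG CGA AGC TAT GAT CCC GTG ACG GCT GCT ACG TAG TGG — no ATG→stop ORF.
Frame 2: GCG GGG TTC CCT ATC GAC GGT TTG ATG TAA TTC GAA ATT AAA AGC GAA GCT ATG ATC CCG TGA CGG CTG CTA CGT AGT GGG — ATG at 26, stop TAA at 29 → 6 nt; ATG at 53, stop TGA at 62 → 12 nt.
Frame 3: CGG GGT TCC CTA TCG ACG GTT TGA TGT AAT TCG AAA TTA AAA GCG AAG CTA TGA TCC CGT GAC GGC TGC TAC GTA GTG — no ATG→stop ORF.
ORFs ≥ 6 nucleotides: frame 2 26–31 (6 nucleotides), frame 2 53–64 (12 nucleotides). Count = 2.

2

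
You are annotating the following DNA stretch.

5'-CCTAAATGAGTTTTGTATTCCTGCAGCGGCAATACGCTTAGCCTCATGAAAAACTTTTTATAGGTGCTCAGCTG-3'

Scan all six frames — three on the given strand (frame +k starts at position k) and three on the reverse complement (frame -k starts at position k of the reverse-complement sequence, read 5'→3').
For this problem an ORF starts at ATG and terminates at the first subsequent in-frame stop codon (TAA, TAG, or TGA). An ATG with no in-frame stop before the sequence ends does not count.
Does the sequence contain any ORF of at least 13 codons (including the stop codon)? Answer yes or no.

Reverse complement (5'→3'): CAGCTGAGCACCTATAAAAAGTTTTTCATGAGGCTAAGCGTATTGCCGCTGCAGGAATACAAAACTCATTTAGG
Frame +1: CCT AAA TGA GTT TTG TAT TCC TGC AGC GGC AAT ACG CTT AGC CTC ATG AAA AAC TTT TTA TAG GTG CTC AGC — ATG at 46, stop TAG at 61 → 18 nt.
Frame +2: CTA AAT GAG TTT TGT ATT CCT GCA GCG GCA ATA CGC TTA GCC TCA TGA AAA ACT TTT TAT AGG TGC TCA GCT — no ATG→stop ORF.
Frame +3: TAA ATG AGT TTT GTA TTC CTG CAG CGG CAA TAC GCT TAG CCT CAT GAA AAA CTT TTT ATA GGT GCT CAG CTG — ATG at 6, stop TAG at 39 → 36 nt.
Frame -1: CAG CTG AGC ACC TAT AAA AAG TTT TTC ATG AGG CTA AGC GTA TTG CCG CTG CAG GAA TAC AAA ACT CAT TTA — no ATG→stop ORF.
Frame -2: AGC TGA GCA CCT ATA AAA AGT TTT TCA TGA GGC TAA GCG TAT TGC CGC TGC AGG AAT ACA AAA CTC ATT TAG — no ATG→stop ORF.
Frame -3: GCT GAG CAC CTA TAA AAA GTT TTT CAT GAG GCT AAG CGT ATT GCC GCT GCA GGA ATA CAA AAC TCA TTT AGG — no ATG→stop ORF.
Largest ORF found is 12 codons < 13, so no.

no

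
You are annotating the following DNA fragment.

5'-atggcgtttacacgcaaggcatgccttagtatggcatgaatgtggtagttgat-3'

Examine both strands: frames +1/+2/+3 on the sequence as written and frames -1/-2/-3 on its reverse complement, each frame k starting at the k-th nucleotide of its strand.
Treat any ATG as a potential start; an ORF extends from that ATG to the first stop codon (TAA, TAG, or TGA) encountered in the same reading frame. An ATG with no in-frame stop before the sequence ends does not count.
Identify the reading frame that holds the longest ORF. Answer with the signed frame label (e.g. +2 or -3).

+1

Reverse complement (5'→3'): ATCAACTACCACATTCATGCCATACTAAGGCATGCCTTGCGTGTAAACGCCAT
Frame +1: ATG GCG TTT ACA CGC AAG GCA TGC CTT AGT ATG GCA TGA ATG TGG TAG TTG — ATG at 1, stop TGA at 37 → 39 nt; ATG at 31, stop TGA at 37 → 9 nt; ATG at 40, stop TAG at 46 → 9 nt.
Frame +2: TGG CGT TTA CAC GCA AGG CAT GCC TTA GTA TGG CAT GAA TGT GGT AGT TGA — no ATG→stop ORF.
Frame +3: GGC GTT TAC ACG CAA GGC ATG CCT TAG TAT GGC ATG AAT GTG GTA GTT GAT — ATG at 21, stop TAG at 27 → 9 nt.
Frame -1: ATC AAC TAC CAC ATT CAT GCC ATA CTA AGG CAT GCC TTG CGT GTA AAC GCC — no ATG→stop ORF.
Frame -2: TCA ACT ACC ACA TTC ATG CCA TAC TAA GGC ATG CCT TGC GTG TAA ACG CCA — ATG at 17, stop TAA at 26 → 12 nt; ATG at 32, stop TAA at 44 → 15 nt.
Frame -3: CAA CTA CCA CAT TCA TGC CAT ACT AAG GCA TGC CTT GCG TGT AAA CGC CAT — no ATG→stop ORF.
Longest ORF is 39 nt in frame +1 (positions 1–39).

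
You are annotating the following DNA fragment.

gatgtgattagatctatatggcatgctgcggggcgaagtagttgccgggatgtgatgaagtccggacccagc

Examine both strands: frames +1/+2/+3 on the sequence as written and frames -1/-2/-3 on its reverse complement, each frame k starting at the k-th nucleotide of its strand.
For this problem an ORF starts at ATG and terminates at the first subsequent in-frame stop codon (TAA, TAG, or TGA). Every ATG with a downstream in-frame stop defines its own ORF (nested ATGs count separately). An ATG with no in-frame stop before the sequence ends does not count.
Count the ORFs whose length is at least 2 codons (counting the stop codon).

4

Reverse complement (5'→3'): GCTGGGTCCGGACTTCATCACATCCCGGCAACTACTTCGCCCCGCAGCATGCCATATAGATCTAATCACATC
Frame +1: GAT GTG ATT AGA TCT ATA TGG CAT GCT GCG GGG CGA AGT AGT TGC CGG GAT GTG ATG AAG TCC GGA CCC AGC — no ATG→stop ORF.
Frame +2: ATG TGA TTA GAT CTA TAT GGC ATG CTG CGG GGC GAA GTA GTT GCC GGG ATG TGA TGA AGT CCG GAC CCA — ATG at 2, stop TGA at 5 → 6 nt; ATG at 23, stop TGA at 53 → 33 nt; ATG at 50, stop TGA at 53 → 6 nt.
Frame +3: TGT GAT TAG ATC TAT ATG GCA TGC TGC GGG GCG AAG TAG TTG CCG GGA TGT GAT GAA GTC CGG ACC CAG — ATG at 18, stop TAG at 39 → 24 nt.
Frame -1: GCT GGG TCC GGA CTT CAT CAC ATC CCG GCA ACT ACT TCG CCC CGC AGC ATG CCA TAT AGA TCT AAT CAC ATC — no ATG→stop ORF.
Frame -2: CTG GGT CCG GAC TTC ATC ACA TCC CGG CAA CTA CTT CGC CCC GCA GCA TGC CAT ATA GAT CTA ATC ACA — no ATG→stop ORF.
Frame -3: TGG GTC CGG ACT TCA TCA CAT CCC GGC AAC TAC TTC GCC CCG CAG CAT GCC ATA TAG ATC TAA TCA CAT — no ATG→stop ORF.
ORFs ≥ 2 codons: frame +2 2–7 (2 codons), frame +2 23–55 (11 codons), frame +2 50–55 (2 codons), frame +3 18–41 (8 codons). Count = 4.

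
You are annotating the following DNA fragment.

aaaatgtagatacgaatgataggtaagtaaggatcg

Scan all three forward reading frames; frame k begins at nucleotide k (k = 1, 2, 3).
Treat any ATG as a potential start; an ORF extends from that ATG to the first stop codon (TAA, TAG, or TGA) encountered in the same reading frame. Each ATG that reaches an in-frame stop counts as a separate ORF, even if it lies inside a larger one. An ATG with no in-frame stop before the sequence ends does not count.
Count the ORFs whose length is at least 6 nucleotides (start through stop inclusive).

2

Frame 1: AAA ATG TAG ATA CGA ATG ATA GGT AAG TAA GGA TCG — ATG at 4, stop TAG at 7 → 6 nt; ATG at 16, stop TAA at 28 → 15 nt.
Frame 2: AAA TGT AGA TAC GAA TGA TAG GTA AGT AAG GAT — no ATG→stop ORF.
Frame 3: AAT GTA GAT ACG AAT GAT AGG TAA GTA AGG ATC — no ATG→stop ORF.
ORFs ≥ 6 nucleotides: frame 1 4–9 (6 nucleotides), frame 1 16–30 (15 nucleotides). Count = 2.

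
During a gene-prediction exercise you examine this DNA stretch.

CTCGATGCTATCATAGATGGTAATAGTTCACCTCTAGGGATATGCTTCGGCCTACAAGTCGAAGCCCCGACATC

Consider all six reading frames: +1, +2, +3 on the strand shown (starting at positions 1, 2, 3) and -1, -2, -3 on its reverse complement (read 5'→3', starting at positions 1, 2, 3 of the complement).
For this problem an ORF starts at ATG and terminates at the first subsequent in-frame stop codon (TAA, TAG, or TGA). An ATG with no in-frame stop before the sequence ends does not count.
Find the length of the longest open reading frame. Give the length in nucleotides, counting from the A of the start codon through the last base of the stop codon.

63

Reverse complement (5'→3'): GATGTCGGGGCTTCGACTTGTAGGCCGAAGCATATCCCTAGAGGTGAACTATTACCATCTATGATAGCATCGAG
Frame +1: CTC GAT GCT ATC ATA GAT GGT AAT AGT TCA CCT CTA GGG ATA TGC TTC GGC CTA CAA GTC GAA GCC CCG ACA — no ATG→stop ORF.
Frame +2: TCG ATG CTA TCA TAG ATG GTA ATA GTT CAC CTC TAG GGA TAT GCT TCG GCC TAC AAG TCG AAG CCC CGA CAT — ATG at 5, stop TAG at 14 → 12 nt; ATG at 17, stop TAG at 35 → 21 nt.
Frame +3: CGA TGC TAT CAT AGA TGG TAA TAG TTC ACC TCT AGG GAT ATG CTT CGG CCT ACA AGT CGA AGC CCC GAC ATC — no ATG→stop ORF.
Frame -1: GAT GTC GGG GCT TCG ACT TGT AGG CCG AAG CAT ATC CCT AGA GGT GAA CTA TTA CCA TCT ATG ATA GCA TCG — no ATG→stop ORF.
Frame -2: ATG TCG GGG CTT CGA CTT GTA GGC CGA AGC ATA TCC CTA GAG GTG AAC TAT TAC CAT CTA TGA TAG CAT CGA — ATG at 2, stop TGA at 62 → 63 nt.
Frame -3: TGT CGG GGC TTC GAC TTG TAG GCC GAA GCA TAT CCC TAG AGG TGA ACT ATT ACC ATC TAT GAT AGC ATC GAG — no ATG→stop ORF.
Longest: frame -2, positions 2–64, 63 nt = 21 codons = 20 aa. → 63 nucleotides.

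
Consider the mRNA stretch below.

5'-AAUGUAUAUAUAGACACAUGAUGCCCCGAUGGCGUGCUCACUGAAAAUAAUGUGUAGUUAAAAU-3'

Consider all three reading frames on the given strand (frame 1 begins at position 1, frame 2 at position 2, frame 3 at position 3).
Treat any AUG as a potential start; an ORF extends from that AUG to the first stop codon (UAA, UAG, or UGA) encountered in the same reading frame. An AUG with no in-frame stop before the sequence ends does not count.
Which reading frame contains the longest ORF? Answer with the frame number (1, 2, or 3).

Frame 1: AAU GUA UAU AUA GAC ACA UGA UGC CCC GAU GGC GUG CUC ACU GAA AAU AAU GUG UAG UUA AAA — no AUG→stop ORF.
Frame 2: AUG UAU AUA UAG ACA CAU GAU GCC CCG AUG GCG UGC UCA CUG AAA AUA AUG UGU AGU UAA AAU — AUG at 2, stop UAG at 11 → 12 nt; AUG at 29, stop UAA at 59 → 33 nt; AUG at 50, stop UAA at 59 → 12 nt.
Frame 3: UGU AUA UAU AGA CAC AUG AUG CCC CGA UGG CGU GCU CAC UGA AAA UAA UGU GUA GUU AAA — AUG at 18, stop UGA at 42 → 27 nt; AUG at 21, stop UGA at 42 → 24 nt.
Longest ORF is 33 nt in frame 2 (positions 29–61).

2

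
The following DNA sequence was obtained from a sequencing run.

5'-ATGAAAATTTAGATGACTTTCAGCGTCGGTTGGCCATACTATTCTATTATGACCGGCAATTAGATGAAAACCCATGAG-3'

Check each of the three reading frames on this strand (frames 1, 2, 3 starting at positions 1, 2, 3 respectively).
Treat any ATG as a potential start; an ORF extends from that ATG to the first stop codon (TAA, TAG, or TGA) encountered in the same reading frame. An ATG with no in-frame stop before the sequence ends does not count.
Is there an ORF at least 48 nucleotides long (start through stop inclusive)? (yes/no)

Frame 1: ATG AAA ATT TAG ATG ACT TTC AGC GTC GGT TGG CCA TAC TAT TCT ATT ATG ACC GGC AAT TAG ATG AAA ACC CAT GAG — ATG at 1, stop TAG at 10 → 12 nt; ATG at 13, stop TAG at 61 → 51 nt; ATG at 49, stop TAG at 61 → 15 nt.
Frame 2: TGA AAA TTT AGA TGA CTT TCA GCG TCG GTT GGC CAT ACT ATT CTA TTA TGA CCG GCA ATT AGA TGA AAA CCC ATG — no ATG→stop ORF.
Frame 3: GAA AAT TTA GAT GAC TTT CAG CGT CGG TTG GCC ATA CTA TTC TAT TAT GAC CGG CAA TTA GAT GAA AAC CCA TGA — no ATG→stop ORF.
Frame 1 has an ORF of 51 nucleotides (positions 13–63) ≥ 48, so yes.

yes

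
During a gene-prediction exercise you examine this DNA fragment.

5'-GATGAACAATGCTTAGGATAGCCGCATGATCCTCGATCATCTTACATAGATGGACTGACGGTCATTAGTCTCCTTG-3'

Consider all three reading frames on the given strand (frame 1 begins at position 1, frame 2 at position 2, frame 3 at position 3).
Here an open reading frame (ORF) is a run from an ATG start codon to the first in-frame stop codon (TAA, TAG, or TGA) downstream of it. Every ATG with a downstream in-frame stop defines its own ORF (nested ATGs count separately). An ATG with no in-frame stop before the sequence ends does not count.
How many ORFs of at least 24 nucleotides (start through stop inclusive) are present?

1

Frame 1: GAT GAA CAA TGC TTA GGA TAG CCG CAT GAT CCT CGA TCA TCT TAC ATA GAT GGA CTG ACG GTC ATT AGT CTC CTT — no ATG→stop ORF.
Frame 2: ATG AAC AAT GCT TAG GAT AGC CGC ATG ATC CTC GAT CAT CTT ACA TAG ATG GAC TGA CGG TCA TTA GTC TCC TTG — ATG at 2, stop TAG at 14 → 15 nt; ATG at 26, stop TAG at 47 → 24 nt; ATG at 50, stop TGA at 56 → 9 nt.
Frame 3: TGA ACA ATG CTT AGG ATA GCC GCA TGA TCC TCG ATC ATC TTA CAT AGA TGG ACT GAC GGT CAT TAG TCT CCT — ATG at 9, stop TGA at 27 → 21 nt.
ORFs ≥ 24 nucleotides: frame 2 26–49 (24 nucleotides). Count = 1.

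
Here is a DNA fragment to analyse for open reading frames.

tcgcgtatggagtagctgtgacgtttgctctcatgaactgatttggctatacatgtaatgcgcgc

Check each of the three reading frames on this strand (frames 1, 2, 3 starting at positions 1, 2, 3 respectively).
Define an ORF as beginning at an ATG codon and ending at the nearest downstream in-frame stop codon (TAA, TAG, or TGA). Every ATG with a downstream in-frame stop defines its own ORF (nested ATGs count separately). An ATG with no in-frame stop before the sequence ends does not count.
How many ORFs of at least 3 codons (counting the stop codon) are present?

Frame 1: TCG CGT ATG GAG TAG CTG TGA CGT TTG CTC TCA TGA ACT GAT TTG GCT ATA CAT GTA ATG CGC — ATG at 7, stop TAG at 13 → 9 nt.
Frame 2: CGC GTA TGG AGT AGC TGT GAC GTT TGC TCT CAT GAA CTG ATT TGG CTA TAC ATG TAA TGC GCG — ATG at 53, stop TAA at 56 → 6 nt.
Frame 3: GCG TAT GGA GTA GCT GTG ACG TTT GCT CTC ATG AAC TGA TTT GGC TAT ACA TGT AAT GCG CGC — ATG at 33, stop TGA at 39 → 9 nt.
ORFs ≥ 3 codons: frame 1 7–15 (3 codons), frame 3 33–41 (3 codons). Count = 2.

2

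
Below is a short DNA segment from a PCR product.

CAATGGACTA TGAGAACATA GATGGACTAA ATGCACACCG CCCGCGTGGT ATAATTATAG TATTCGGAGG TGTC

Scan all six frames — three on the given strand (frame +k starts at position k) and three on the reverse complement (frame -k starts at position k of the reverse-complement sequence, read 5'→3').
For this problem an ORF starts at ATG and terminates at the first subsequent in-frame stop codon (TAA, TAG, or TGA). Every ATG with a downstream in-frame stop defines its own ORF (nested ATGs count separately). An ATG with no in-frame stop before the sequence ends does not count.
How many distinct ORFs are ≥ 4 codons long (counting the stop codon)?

3

Reverse complement (5'→3'): GACACCTCCGAATACTATAATTATACCACGCGGGCGGTGTGCATTTAGTCCATCTATGTTCTCATAGTCCATTG
Frame +1: CAA TGG ACT ATG AGA ACA TAG ATG GAC TAA ATG CAC ACC GCC CGC GTG GTA TAA TTA TAG TAT TCG GAG GTG — ATG at 10, stop TAG at 19 → 12 nt; ATG at 22, stop TAA at 28 → 9 nt; ATG at 31, stop TAA at 52 → 24 nt.
Frame +2: AAT GGA CTA TGA GAA CAT AGA TGG ACT AAA TGC ACA CCG CCC GCG TGG TAT AAT TAT AGT ATT CGG AGG TGT — no ATG→stop ORF.
Frame +3: ATG GAC TAT GAG AAC ATA GAT GGA CTA AAT GCA CAC CGC CCG CGT GGT ATA ATT ATA GTA TTC GGA GGT GTC — no ATG→stop ORF.
Frame -1: GAC ACC TCC GAA TAC TAT AAT TAT ACC ACG CGG GCG GTG TGC ATT TAG TCC ATC TAT GTT CTC ATA GTC CAT — no ATG→stop ORF.
Frame -2: ACA CCT CCG AAT ACT ATA ATT ATA CCA CGC GGG CGG TGT GCA TTT AGT CCA TCT ATG TTC TCA TAG TCC ATT — ATG at 56, stop TAG at 65 → 12 nt.
Frame -3: CAC CTC CGA ATA CTA TAA TTA TAC CAC GCG GGC GGT GTG CAT TTA GTC CAT CTA TGT TCT CAT AGT CCA TTG — no ATG→stop ORF.
ORFs ≥ 4 codons: frame +1 10–21 (4 codons), frame +1 31–54 (8 codons), frame -2 56–67 (4 codons). Count = 3.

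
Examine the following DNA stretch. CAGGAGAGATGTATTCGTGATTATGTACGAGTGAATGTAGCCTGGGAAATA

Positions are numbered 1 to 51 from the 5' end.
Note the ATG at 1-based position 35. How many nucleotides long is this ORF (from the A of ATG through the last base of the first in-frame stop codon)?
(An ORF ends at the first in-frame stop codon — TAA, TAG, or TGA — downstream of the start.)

6

Codons from position 35: ATG (35–37), TAG (38–40).
TAG is the first in-frame stop; ORF spans 35–40, 6 nucleotides.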